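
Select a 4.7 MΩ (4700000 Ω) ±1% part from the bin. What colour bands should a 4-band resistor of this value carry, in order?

yellow, violet, green, brown

4700000 Ω = 47 × 10^5.
4 → yellow
7 → violet
Multiplier 10^5 → green.
±1% tolerance → brown.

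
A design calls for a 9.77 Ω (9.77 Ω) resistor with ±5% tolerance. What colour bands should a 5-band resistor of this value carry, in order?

9.77 Ω = 977 × 10^-2.
9 → white
7 → violet
7 → violet
Multiplier 10^-2 → silver.
±5% tolerance → gold.

white, violet, violet, silver, gold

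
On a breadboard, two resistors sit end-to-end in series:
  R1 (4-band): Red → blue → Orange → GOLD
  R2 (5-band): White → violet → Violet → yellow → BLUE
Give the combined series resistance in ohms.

9796000 Ω

R1: red, blue → 26; orange ×10^3 → 26000 Ω.
R2: white, violet, violet → 977; yellow ×10^4 → 9770000 Ω.
Series: 26000 + 9770000 = 9796000 Ω.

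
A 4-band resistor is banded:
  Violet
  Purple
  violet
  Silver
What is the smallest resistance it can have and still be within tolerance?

Violet → 7 (first significant figure)
Violet → 7 (second significant figure)
Violet → ×10^7 multiplier
Silver → ±10% tolerance
77 × 10000000 = 770000000 Ω
Smallest = 770000000 × (1 − 10/100) = 693000000 Ω.

693000000 Ω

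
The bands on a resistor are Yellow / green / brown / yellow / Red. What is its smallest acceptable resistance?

4419800 Ω

Yellow → 4 (first significant figure)
Green → 5 (second significant figure)
Brown → 1 (third significant figure)
Yellow → ×10^4 multiplier
Red → ±2% tolerance
451 × 10000 = 4510000 Ω
Smallest = 4510000 × (1 − 2/100) = 4419800 Ω.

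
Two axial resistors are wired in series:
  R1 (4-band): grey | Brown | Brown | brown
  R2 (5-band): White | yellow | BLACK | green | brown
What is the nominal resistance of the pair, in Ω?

R1: grey, brown → 81; brown ×10 → 810 Ω.
R2: white, yellow, black → 940; green ×10^5 → 94000000 Ω.
Series: 810 + 94000000 = 94000810 Ω.

94000810 Ω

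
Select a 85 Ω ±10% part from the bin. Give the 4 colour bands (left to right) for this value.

85 Ω = 85 × 10^0.
8 → grey
5 → green
Multiplier 10^0 → black.
±10% tolerance → silver.

grey, green, black, silver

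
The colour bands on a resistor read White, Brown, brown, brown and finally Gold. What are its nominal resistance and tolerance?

White → 9 (first significant figure)
Brown → 1 (second significant figure)
Brown → 1 (third significant figure)
Brown → ×10 multiplier
Gold → ±5% tolerance
911 × 10 = 9110 Ω

9110 Ω ±5%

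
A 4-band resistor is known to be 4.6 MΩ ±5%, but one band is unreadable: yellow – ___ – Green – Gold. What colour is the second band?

blue

4600000 Ω = 46 × 10^5.
The second band gives digit 6 of the significand, and 6 is blue.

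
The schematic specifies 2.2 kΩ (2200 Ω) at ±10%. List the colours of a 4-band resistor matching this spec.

red, red, red, silver

2200 Ω = 22 × 10^2.
2 → red
2 → red
Multiplier 10^2 → red.
±10% tolerance → silver.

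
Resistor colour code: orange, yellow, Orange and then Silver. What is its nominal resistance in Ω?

34000 Ω

Orange → 3 (first significant figure)
Yellow → 4 (second significant figure)
Orange → ×10^3 multiplier
34 × 1000 = 34000 Ω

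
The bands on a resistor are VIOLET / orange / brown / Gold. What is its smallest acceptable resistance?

Violet → 7 (first significant figure)
Orange → 3 (second significant figure)
Brown → ×10 multiplier
Gold → ±5% tolerance
73 × 10 = 730 Ω
Smallest = 730 × (1 − 5/100) = 693.5 Ω.

693.5 Ω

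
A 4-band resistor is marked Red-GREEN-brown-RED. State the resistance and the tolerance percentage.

Red → 2 (first significant figure)
Green → 5 (second significant figure)
Brown → ×10 multiplier
Red → ±2% tolerance
25 × 10 = 250 Ω

250 Ω ±2%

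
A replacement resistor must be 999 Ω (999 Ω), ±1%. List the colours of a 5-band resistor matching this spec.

white, white, white, black, brown

999 Ω = 999 × 10^0.
9 → white
9 → white
9 → white
Multiplier 10^0 → black.
±1% tolerance → brown.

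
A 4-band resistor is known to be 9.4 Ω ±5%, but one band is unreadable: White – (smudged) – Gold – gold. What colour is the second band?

yellow

9.4 Ω = 94 × 10^-1.
The second band gives digit 4 of the significand, and 4 is yellow.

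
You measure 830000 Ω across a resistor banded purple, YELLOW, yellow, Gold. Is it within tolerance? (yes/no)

no

Violet → 7 (first significant figure)
Yellow → 4 (second significant figure)
Yellow → ×10^4 multiplier
Gold → ±5% tolerance
74 × 10000 = 740000 Ω
Allowed range: 703000 Ω to 777000 Ω.
830000 Ω lies outside that range.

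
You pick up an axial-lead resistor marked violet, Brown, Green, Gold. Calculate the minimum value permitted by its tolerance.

Violet → 7 (first significant figure)
Brown → 1 (second significant figure)
Green → ×10^5 multiplier
Gold → ±5% tolerance
71 × 100000 = 7100000 Ω
Minimum = 7100000 × (1 − 5/100) = 6745000 Ω.

6745000 Ω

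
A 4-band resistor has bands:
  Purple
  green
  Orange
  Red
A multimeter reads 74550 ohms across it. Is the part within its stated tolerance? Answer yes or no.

Violet → 7 (first significant figure)
Green → 5 (second significant figure)
Orange → ×10^3 multiplier
Red → ±2% tolerance
75 × 1000 = 75000 Ω
Allowed range: 73500 Ω to 76500 Ω.
74550 ohms lies inside that range.

yes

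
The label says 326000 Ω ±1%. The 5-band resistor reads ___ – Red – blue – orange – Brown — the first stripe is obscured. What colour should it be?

326000 Ω = 326 × 10^3.
The first band gives digit 3 of the significand, and 3 is orange.

orange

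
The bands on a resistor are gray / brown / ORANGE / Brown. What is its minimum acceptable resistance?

80190 Ω

Grey → 8 (first significant figure)
Brown → 1 (second significant figure)
Orange → ×10^3 multiplier
Brown → ±1% tolerance
81 × 1000 = 81000 Ω
Minimum = 81000 × (1 − 1/100) = 80190 Ω.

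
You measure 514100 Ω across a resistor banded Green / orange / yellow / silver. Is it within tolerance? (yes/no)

Green → 5 (first significant figure)
Orange → 3 (second significant figure)
Yellow → ×10^4 multiplier
Silver → ±10% tolerance
53 × 10000 = 530000 Ω
Allowed range: 477000 Ω to 583000 Ω.
514100 Ω lies inside that range.

yes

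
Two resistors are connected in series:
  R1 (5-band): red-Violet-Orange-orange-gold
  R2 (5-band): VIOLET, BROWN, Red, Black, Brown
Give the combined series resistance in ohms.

R1: red, violet, orange → 273; orange ×10^3 → 273000 Ω.
R2: violet, brown, red → 712; black ×1 → 712 Ω.
Series: 273000 + 712 = 273712 Ω.

273712 Ω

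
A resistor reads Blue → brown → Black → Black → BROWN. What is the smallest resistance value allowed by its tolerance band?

Blue → 6 (first significant figure)
Brown → 1 (second significant figure)
Black → 0 (third significant figure)
Black → ×1 multiplier
Brown → ±1% tolerance
610 × 1 = 610 Ω
Smallest = 610 × (1 − 1/100) = 603.9 Ω.

603.9 Ω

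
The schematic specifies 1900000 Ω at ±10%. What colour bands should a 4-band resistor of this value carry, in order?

brown, white, green, silver

1900000 Ω = 19 × 10^5.
1 → brown
9 → white
Multiplier 10^5 → green.
±10% tolerance → silver.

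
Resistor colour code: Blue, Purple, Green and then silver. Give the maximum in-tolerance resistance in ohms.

Blue → 6 (first significant figure)
Violet → 7 (second significant figure)
Green → ×10^5 multiplier
Silver → ±10% tolerance
67 × 100000 = 6700000 Ω
Maximum = 6700000 × (1 + 10/100) = 7370000 Ω.

7370000 Ω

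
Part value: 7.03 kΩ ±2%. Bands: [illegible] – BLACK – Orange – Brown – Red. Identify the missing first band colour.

violet

7030 Ω = 703 × 10^1.
The first band gives digit 7 of the significand, and 7 is violet.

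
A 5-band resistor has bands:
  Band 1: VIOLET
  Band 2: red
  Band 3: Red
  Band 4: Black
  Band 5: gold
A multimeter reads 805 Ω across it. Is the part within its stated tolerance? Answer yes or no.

Violet → 7 (first significant figure)
Red → 2 (second significant figure)
Red → 2 (third significant figure)
Black → ×1 multiplier
Gold → ±5% tolerance
722 × 1 = 722 Ω
Allowed range: 685.9 Ω to 758.1 Ω.
805 Ω lies outside that range.

no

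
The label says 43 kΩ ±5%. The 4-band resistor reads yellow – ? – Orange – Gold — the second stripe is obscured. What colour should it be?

orange

43000 Ω = 43 × 10^3.
The second band gives digit 3 of the significand, and 3 is orange.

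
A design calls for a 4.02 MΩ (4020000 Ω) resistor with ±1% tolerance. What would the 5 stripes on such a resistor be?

4020000 Ω = 402 × 10^4.
4 → yellow
0 → black
2 → red
Multiplier 10^4 → yellow.
±1% tolerance → brown.

yellow, black, red, yellow, brown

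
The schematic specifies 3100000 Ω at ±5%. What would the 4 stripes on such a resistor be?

3100000 Ω = 31 × 10^5.
3 → orange
1 → brown
Multiplier 10^5 → green.
±5% tolerance → gold.

orange, brown, green, gold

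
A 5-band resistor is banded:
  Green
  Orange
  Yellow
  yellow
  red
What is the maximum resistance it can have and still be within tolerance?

5446800 Ω

Green → 5 (first significant figure)
Orange → 3 (second significant figure)
Yellow → 4 (third significant figure)
Yellow → ×10^4 multiplier
Red → ±2% tolerance
534 × 10000 = 5340000 Ω
Maximum = 5340000 × (1 + 2/100) = 5446800 Ω.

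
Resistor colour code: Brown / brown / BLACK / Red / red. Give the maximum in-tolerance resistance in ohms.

11220 Ω

Brown → 1 (first significant figure)
Brown → 1 (second significant figure)
Black → 0 (third significant figure)
Red → ×10^2 multiplier
Red → ±2% tolerance
110 × 100 = 11000 Ω
Maximum = 11000 × (1 + 2/100) = 11220 Ω.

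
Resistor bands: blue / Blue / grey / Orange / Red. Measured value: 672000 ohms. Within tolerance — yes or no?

yes

Blue → 6 (first significant figure)
Blue → 6 (second significant figure)
Grey → 8 (third significant figure)
Orange → ×10^3 multiplier
Red → ±2% tolerance
668 × 1000 = 668000 Ω
Allowed range: 654640 Ω to 681360 Ω.
672000 ohms lies inside that range.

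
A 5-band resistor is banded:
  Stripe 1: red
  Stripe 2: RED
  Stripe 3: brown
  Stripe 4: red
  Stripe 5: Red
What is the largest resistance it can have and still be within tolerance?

22542 Ω

Red → 2 (first significant figure)
Red → 2 (second significant figure)
Brown → 1 (third significant figure)
Red → ×10^2 multiplier
Red → ±2% tolerance
221 × 100 = 22100 Ω
Largest = 22100 × (1 + 2/100) = 22542 Ω.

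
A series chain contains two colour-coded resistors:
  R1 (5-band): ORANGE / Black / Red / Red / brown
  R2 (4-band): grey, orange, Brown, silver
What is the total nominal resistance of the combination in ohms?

R1: orange, black, red → 302; red ×10^2 → 30200 Ω.
R2: grey, orange → 83; brown ×10 → 830 Ω.
Series: 30200 + 830 = 31030 Ω.

31030 Ω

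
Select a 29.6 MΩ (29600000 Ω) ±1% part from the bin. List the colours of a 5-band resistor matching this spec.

29600000 Ω = 296 × 10^5.
2 → red
9 → white
6 → blue
Multiplier 10^5 → green.
±1% tolerance → brown.

red, white, blue, green, brown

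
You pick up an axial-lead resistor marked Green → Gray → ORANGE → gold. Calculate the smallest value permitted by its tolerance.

Green → 5 (first significant figure)
Grey → 8 (second significant figure)
Orange → ×10^3 multiplier
Gold → ±5% tolerance
58 × 1000 = 58000 Ω
Smallest = 58000 × (1 − 5/100) = 55100 Ω.

55100 Ω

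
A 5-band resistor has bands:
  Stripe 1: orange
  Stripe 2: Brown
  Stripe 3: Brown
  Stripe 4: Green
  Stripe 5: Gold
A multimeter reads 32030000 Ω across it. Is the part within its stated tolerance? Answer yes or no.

Orange → 3 (first significant figure)
Brown → 1 (second significant figure)
Brown → 1 (third significant figure)
Green → ×10^5 multiplier
Gold → ±5% tolerance
311 × 100000 = 31100000 Ω
Allowed range: 29545000 Ω to 32655000 Ω.
32030000 Ω lies inside that range.

yes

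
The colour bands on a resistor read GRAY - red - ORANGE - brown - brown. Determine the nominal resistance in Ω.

8230 Ω

Grey → 8 (first significant figure)
Red → 2 (second significant figure)
Orange → 3 (third significant figure)
Brown → ×10 multiplier
823 × 10 = 8230 Ω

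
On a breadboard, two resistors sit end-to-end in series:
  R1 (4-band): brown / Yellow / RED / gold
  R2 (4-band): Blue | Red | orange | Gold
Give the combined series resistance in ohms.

R1: brown, yellow → 14; red ×10^2 → 1400 Ω.
R2: blue, red → 62; orange ×10^3 → 62000 Ω.
Series: 1400 + 62000 = 63400 Ω.

63400 Ω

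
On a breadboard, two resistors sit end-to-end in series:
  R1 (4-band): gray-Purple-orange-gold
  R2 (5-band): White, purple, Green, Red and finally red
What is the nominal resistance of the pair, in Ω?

R1: grey, violet → 87; orange ×10^3 → 87000 Ω.
R2: white, violet, green → 975; red ×10^2 → 97500 Ω.
Series: 87000 + 97500 = 184500 Ω.

184500 Ω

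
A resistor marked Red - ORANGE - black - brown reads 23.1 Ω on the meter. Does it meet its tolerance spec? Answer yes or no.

yes

Red → 2 (first significant figure)
Orange → 3 (second significant figure)
Black → ×1 multiplier
Brown → ±1% tolerance
23 × 1 = 23 Ω
Allowed range: 22.77 Ω to 23.23 Ω.
23.1 Ω lies inside that range.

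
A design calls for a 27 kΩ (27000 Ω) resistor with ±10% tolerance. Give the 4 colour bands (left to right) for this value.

red, violet, orange, silver

27000 Ω = 27 × 10^3.
2 → red
7 → violet
Multiplier 10^3 → orange.
±10% tolerance → silver.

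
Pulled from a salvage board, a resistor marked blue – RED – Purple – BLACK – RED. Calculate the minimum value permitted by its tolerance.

614.46 Ω

Blue → 6 (first significant figure)
Red → 2 (second significant figure)
Violet → 7 (third significant figure)
Black → ×1 multiplier
Red → ±2% tolerance
627 × 1 = 627 Ω
Minimum = 627 × (1 − 2/100) = 614.46 Ω.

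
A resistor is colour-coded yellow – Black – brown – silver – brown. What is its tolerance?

±1%

The last band, brown, is the tolerance band.
Brown corresponds to ±1%.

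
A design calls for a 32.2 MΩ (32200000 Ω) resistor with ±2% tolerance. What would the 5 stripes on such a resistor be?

32200000 Ω = 322 × 10^5.
3 → orange
2 → red
2 → red
Multiplier 10^5 → green.
±2% tolerance → red.

orange, red, red, green, red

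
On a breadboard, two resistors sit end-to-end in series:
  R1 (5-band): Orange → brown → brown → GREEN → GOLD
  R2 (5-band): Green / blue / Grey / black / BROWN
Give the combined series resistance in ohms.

R1: orange, brown, brown → 311; green ×10^5 → 31100000 Ω.
R2: green, blue, grey → 568; black ×1 → 568 Ω.
Series: 31100000 + 568 = 31100568 Ω.

31100568 Ω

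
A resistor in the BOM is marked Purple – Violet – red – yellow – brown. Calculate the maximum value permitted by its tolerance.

7797200 Ω

Violet → 7 (first significant figure)
Violet → 7 (second significant figure)
Red → 2 (third significant figure)
Yellow → ×10^4 multiplier
Brown → ±1% tolerance
772 × 10000 = 7720000 Ω
Maximum = 7720000 × (1 + 1/100) = 7797200 Ω.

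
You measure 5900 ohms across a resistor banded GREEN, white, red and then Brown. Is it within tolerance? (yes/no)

Green → 5 (first significant figure)
White → 9 (second significant figure)
Red → ×10^2 multiplier
Brown → ±1% tolerance
59 × 100 = 5900 Ω
Allowed range: 5841 Ω to 5959 Ω.
5900 ohms lies inside that range.

yes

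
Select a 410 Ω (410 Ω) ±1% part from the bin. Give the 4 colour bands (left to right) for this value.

410 Ω = 41 × 10^1.
4 → yellow
1 → brown
Multiplier 10^1 → brown.
±1% tolerance → brown.

yellow, brown, brown, brown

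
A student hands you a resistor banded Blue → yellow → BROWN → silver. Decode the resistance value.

640 Ω

Blue → 6 (first significant figure)
Yellow → 4 (second significant figure)
Brown → ×10 multiplier
64 × 10 = 640 Ω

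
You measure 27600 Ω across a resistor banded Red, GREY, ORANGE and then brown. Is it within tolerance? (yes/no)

Red → 2 (first significant figure)
Grey → 8 (second significant figure)
Orange → ×10^3 multiplier
Brown → ±1% tolerance
28 × 1000 = 28000 Ω
Allowed range: 27720 Ω to 28280 Ω.
27600 Ω lies outside that range.

no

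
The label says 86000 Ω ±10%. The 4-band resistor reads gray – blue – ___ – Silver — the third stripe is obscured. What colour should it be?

orange

86000 Ω = 86 × 10^3.
The third band is the multiplier, 10^3, which is orange.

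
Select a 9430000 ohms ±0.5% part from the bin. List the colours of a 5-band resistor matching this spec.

white, yellow, orange, yellow, green

9430000 Ω = 943 × 10^4.
9 → white
4 → yellow
3 → orange
Multiplier 10^4 → yellow.
±0.5% tolerance → green.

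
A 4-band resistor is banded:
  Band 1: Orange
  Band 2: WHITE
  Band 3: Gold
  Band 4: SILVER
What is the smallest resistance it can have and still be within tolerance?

3.51 Ω

Orange → 3 (first significant figure)
White → 9 (second significant figure)
Gold → ×0.1 multiplier
Silver → ±10% tolerance
39 × 0.1 = 3.9 Ω
Smallest = 3.9 × (1 − 10/100) = 3.51 Ω.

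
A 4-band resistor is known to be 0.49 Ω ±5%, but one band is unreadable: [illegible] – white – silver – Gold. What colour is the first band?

yellow

0.49 Ω = 49 × 10^-2.
The first band gives digit 4 of the significand, and 4 is yellow.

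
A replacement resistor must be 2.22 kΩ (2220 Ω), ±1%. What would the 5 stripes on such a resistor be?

2220 Ω = 222 × 10^1.
2 → red
2 → red
2 → red
Multiplier 10^1 → brown.
±1% tolerance → brown.

red, red, red, brown, brown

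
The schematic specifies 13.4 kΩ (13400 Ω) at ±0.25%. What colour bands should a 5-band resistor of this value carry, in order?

brown, orange, yellow, red, blue

13400 Ω = 134 × 10^2.
1 → brown
3 → orange
4 → yellow
Multiplier 10^2 → red.
±0.25% tolerance → blue.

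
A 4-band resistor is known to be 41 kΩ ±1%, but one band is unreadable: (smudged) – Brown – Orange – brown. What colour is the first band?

yellow

41000 Ω = 41 × 10^3.
The first band gives digit 4 of the significand, and 4 is yellow.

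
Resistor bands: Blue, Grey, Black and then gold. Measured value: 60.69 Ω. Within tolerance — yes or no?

Blue → 6 (first significant figure)
Grey → 8 (second significant figure)
Black → ×1 multiplier
Gold → ±5% tolerance
68 × 1 = 68 Ω
Allowed range: 64.6 Ω to 71.4 Ω.
60.69 Ω lies outside that range.

no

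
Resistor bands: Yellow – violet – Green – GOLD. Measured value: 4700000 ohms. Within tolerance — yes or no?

Yellow → 4 (first significant figure)
Violet → 7 (second significant figure)
Green → ×10^5 multiplier
Gold → ±5% tolerance
47 × 100000 = 4700000 Ω
Allowed range: 4465000 Ω to 4935000 Ω.
4700000 ohms lies inside that range.

yes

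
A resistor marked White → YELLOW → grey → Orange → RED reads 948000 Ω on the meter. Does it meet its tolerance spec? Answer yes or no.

White → 9 (first significant figure)
Yellow → 4 (second significant figure)
Grey → 8 (third significant figure)
Orange → ×10^3 multiplier
Red → ±2% tolerance
948 × 1000 = 948000 Ω
Allowed range: 929040 Ω to 966960 Ω.
948000 Ω lies inside that range.

yes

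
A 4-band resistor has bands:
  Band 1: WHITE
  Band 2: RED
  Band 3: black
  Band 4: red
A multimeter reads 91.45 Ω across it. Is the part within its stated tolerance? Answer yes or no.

yes

White → 9 (first significant figure)
Red → 2 (second significant figure)
Black → ×1 multiplier
Red → ±2% tolerance
92 × 1 = 92 Ω
Allowed range: 90.16 Ω to 93.84 Ω.
91.45 Ω lies inside that range.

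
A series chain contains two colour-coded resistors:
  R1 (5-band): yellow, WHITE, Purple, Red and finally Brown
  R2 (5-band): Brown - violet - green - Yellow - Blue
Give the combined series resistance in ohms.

R1: yellow, white, violet → 497; red ×10^2 → 49700 Ω.
R2: brown, violet, green → 175; yellow ×10^4 → 1750000 Ω.
Series: 49700 + 1750000 = 1799700 Ω.

1799700 Ω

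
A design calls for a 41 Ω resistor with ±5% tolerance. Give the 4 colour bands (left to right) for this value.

yellow, brown, black, gold

41 Ω = 41 × 10^0.
4 → yellow
1 → brown
Multiplier 10^0 → black.
±5% tolerance → gold.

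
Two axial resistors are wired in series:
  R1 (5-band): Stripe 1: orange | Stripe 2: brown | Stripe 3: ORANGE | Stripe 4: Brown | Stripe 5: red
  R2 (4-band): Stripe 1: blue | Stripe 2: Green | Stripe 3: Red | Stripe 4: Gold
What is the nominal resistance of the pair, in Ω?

9630 Ω

R1: orange, brown, orange → 313; brown ×10 → 3130 Ω.
R2: blue, green → 65; red ×10^2 → 6500 Ω.
Series: 3130 + 6500 = 9630 Ω.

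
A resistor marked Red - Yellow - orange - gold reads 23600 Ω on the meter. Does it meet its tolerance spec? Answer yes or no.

yes

Red → 2 (first significant figure)
Yellow → 4 (second significant figure)
Orange → ×10^3 multiplier
Gold → ±5% tolerance
24 × 1000 = 24000 Ω
Allowed range: 22800 Ω to 25200 Ω.
23600 Ω lies inside that range.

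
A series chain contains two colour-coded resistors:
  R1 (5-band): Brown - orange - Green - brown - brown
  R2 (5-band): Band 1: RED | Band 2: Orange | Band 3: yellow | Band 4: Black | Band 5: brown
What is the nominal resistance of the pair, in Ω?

R1: brown, orange, green → 135; brown ×10 → 1350 Ω.
R2: red, orange, yellow → 234; black ×1 → 234 Ω.
Series: 1350 + 234 = 1584 Ω.

1584 Ω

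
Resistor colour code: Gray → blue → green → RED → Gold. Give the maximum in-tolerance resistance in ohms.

Grey → 8 (first significant figure)
Blue → 6 (second significant figure)
Green → 5 (third significant figure)
Red → ×10^2 multiplier
Gold → ±5% tolerance
865 × 100 = 86500 Ω
Maximum = 86500 × (1 + 5/100) = 90825 Ω.

90825 Ω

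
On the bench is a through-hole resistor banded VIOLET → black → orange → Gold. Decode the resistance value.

Violet → 7 (first significant figure)
Black → 0 (second significant figure)
Orange → ×10^3 multiplier
70 × 1000 = 70000 Ω

70000 Ω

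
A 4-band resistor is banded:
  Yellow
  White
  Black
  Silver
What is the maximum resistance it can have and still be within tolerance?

53.9 Ω

Yellow → 4 (first significant figure)
White → 9 (second significant figure)
Black → ×1 multiplier
Silver → ±10% tolerance
49 × 1 = 49 Ω
Maximum = 49 × (1 + 10/100) = 53.9 Ω.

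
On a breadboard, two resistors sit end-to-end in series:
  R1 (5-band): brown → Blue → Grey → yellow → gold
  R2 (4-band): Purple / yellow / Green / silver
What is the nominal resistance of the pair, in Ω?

9080000 Ω

R1: brown, blue, grey → 168; yellow ×10^4 → 1680000 Ω.
R2: violet, yellow → 74; green ×10^5 → 7400000 Ω.
Series: 1680000 + 7400000 = 9080000 Ω.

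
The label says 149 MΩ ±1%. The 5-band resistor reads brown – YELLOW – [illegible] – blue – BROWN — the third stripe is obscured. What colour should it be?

white

149000000 Ω = 149 × 10^6.
The third band gives digit 9 of the significand, and 9 is white.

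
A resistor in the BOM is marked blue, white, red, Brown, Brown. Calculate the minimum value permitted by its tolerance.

Blue → 6 (first significant figure)
White → 9 (second significant figure)
Red → 2 (third significant figure)
Brown → ×10 multiplier
Brown → ±1% tolerance
692 × 10 = 6920 Ω
Minimum = 6920 × (1 − 1/100) = 6850.8 Ω.

6850.8 Ω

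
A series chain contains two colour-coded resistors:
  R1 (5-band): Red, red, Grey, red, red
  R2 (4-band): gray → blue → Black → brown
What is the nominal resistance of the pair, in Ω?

R1: red, red, grey → 228; red ×10^2 → 22800 Ω.
R2: grey, blue → 86; black ×1 → 86 Ω.
Series: 22800 + 86 = 22886 Ω.

22886 Ω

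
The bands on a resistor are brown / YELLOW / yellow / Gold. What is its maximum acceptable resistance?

147000 Ω

Brown → 1 (first significant figure)
Yellow → 4 (second significant figure)
Yellow → ×10^4 multiplier
Gold → ±5% tolerance
14 × 10000 = 140000 Ω
Maximum = 140000 × (1 + 5/100) = 147000 Ω.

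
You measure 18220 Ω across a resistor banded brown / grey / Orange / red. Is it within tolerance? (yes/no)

yes

Brown → 1 (first significant figure)
Grey → 8 (second significant figure)
Orange → ×10^3 multiplier
Red → ±2% tolerance
18 × 1000 = 18000 Ω
Allowed range: 17640 Ω to 18360 Ω.
18220 Ω lies inside that range.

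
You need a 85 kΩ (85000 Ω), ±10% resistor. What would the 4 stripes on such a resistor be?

grey, green, orange, silver

85000 Ω = 85 × 10^3.
8 → grey
5 → green
Multiplier 10^3 → orange.
±10% tolerance → silver.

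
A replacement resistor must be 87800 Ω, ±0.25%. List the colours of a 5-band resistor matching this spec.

grey, violet, grey, red, blue

87800 Ω = 878 × 10^2.
8 → grey
7 → violet
8 → grey
Multiplier 10^2 → red.
±0.25% tolerance → blue.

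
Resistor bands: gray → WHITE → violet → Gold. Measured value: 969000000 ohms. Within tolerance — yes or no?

no

Grey → 8 (first significant figure)
White → 9 (second significant figure)
Violet → ×10^7 multiplier
Gold → ±5% tolerance
89 × 10000000 = 890000000 Ω
Allowed range: 845500000 Ω to 934500000 Ω.
969000000 ohms lies outside that range.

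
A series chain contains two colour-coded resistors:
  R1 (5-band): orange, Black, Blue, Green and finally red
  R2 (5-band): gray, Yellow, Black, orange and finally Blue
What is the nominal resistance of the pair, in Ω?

31440000 Ω

R1: orange, black, blue → 306; green ×10^5 → 30600000 Ω.
R2: grey, yellow, black → 840; orange ×10^3 → 840000 Ω.
Series: 30600000 + 840000 = 31440000 Ω.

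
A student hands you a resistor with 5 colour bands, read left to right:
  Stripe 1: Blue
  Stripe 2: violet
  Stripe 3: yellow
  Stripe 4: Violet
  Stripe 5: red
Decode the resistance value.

6740000000 Ω

Blue → 6 (first significant figure)
Violet → 7 (second significant figure)
Yellow → 4 (third significant figure)
Violet → ×10^7 multiplier
674 × 10000000 = 6740000000 Ω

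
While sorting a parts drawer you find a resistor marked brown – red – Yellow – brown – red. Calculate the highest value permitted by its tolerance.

Brown → 1 (first significant figure)
Red → 2 (second significant figure)
Yellow → 4 (third significant figure)
Brown → ×10 multiplier
Red → ±2% tolerance
124 × 10 = 1240 Ω
Highest = 1240 × (1 + 2/100) = 1264.8 Ω.

1264.8 Ω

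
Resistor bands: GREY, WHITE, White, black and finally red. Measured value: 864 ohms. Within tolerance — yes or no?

Grey → 8 (first significant figure)
White → 9 (second significant figure)
White → 9 (third significant figure)
Black → ×1 multiplier
Red → ±2% tolerance
899 × 1 = 899 Ω
Allowed range: 881.02 Ω to 916.98 Ω.
864 ohms lies outside that range.

no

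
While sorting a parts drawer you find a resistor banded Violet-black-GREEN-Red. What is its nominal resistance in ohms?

7000000 Ω

Violet → 7 (first significant figure)
Black → 0 (second significant figure)
Green → ×10^5 multiplier
70 × 100000 = 7000000 Ω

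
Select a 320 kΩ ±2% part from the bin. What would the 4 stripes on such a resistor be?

320000 Ω = 32 × 10^4.
3 → orange
2 → red
Multiplier 10^4 → yellow.
±2% tolerance → red.

orange, red, yellow, red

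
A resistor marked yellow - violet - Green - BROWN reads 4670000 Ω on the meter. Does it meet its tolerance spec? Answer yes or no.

yes

Yellow → 4 (first significant figure)
Violet → 7 (second significant figure)
Green → ×10^5 multiplier
Brown → ±1% tolerance
47 × 100000 = 4700000 Ω
Allowed range: 4653000 Ω to 4747000 Ω.
4670000 Ω lies inside that range.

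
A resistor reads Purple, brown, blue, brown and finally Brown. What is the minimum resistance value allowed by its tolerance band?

Violet → 7 (first significant figure)
Brown → 1 (second significant figure)
Blue → 6 (third significant figure)
Brown → ×10 multiplier
Brown → ±1% tolerance
716 × 10 = 7160 Ω
Minimum = 7160 × (1 − 1/100) = 7088.4 Ω.

7088.4 Ω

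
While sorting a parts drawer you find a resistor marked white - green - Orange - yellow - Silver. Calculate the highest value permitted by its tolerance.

10483000 Ω

White → 9 (first significant figure)
Green → 5 (second significant figure)
Orange → 3 (third significant figure)
Yellow → ×10^4 multiplier
Silver → ±10% tolerance
953 × 10000 = 9530000 Ω
Highest = 9530000 × (1 + 10/100) = 10483000 Ω.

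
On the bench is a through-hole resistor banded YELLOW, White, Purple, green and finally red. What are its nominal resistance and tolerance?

Yellow → 4 (first significant figure)
White → 9 (second significant figure)
Violet → 7 (third significant figure)
Green → ×10^5 multiplier
Red → ±2% tolerance
497 × 100000 = 49700000 Ω

49700000 Ω ±2%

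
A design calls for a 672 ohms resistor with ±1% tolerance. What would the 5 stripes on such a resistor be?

672 Ω = 672 × 10^0.
6 → blue
7 → violet
2 → red
Multiplier 10^0 → black.
±1% tolerance → brown.

blue, violet, red, black, brown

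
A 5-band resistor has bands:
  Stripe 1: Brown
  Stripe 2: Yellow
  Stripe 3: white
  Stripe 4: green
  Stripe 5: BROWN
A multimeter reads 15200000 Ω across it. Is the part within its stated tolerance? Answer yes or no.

no

Brown → 1 (first significant figure)
Yellow → 4 (second significant figure)
White → 9 (third significant figure)
Green → ×10^5 multiplier
Brown → ±1% tolerance
149 × 100000 = 14900000 Ω
Allowed range: 14751000 Ω to 15049000 Ω.
15200000 Ω lies outside that range.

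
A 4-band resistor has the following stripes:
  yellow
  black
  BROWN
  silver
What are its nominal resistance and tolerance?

Yellow → 4 (first significant figure)
Black → 0 (second significant figure)
Brown → ×10 multiplier
Silver → ±10% tolerance
40 × 10 = 400 Ω

400 Ω ±10%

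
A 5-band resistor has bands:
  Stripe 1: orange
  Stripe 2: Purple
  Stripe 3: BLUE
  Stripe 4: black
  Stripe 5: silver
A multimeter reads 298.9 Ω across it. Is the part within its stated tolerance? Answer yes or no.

Orange → 3 (first significant figure)
Violet → 7 (second significant figure)
Blue → 6 (third significant figure)
Black → ×1 multiplier
Silver → ±10% tolerance
376 × 1 = 376 Ω
Allowed range: 338.4 Ω to 413.6 Ω.
298.9 Ω lies outside that range.

no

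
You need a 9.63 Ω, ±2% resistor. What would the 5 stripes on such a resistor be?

9.63 Ω = 963 × 10^-2.
9 → white
6 → blue
3 → orange
Multiplier 10^-2 → silver.
±2% tolerance → red.

white, blue, orange, silver, red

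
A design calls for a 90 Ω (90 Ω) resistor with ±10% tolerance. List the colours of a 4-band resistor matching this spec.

90 Ω = 90 × 10^0.
9 → white
0 → black
Multiplier 10^0 → black.
±10% tolerance → silver.

white, black, black, silver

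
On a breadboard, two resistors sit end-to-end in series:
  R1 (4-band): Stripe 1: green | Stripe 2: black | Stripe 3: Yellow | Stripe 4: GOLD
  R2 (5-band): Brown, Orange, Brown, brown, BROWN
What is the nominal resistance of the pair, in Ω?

501310 Ω

R1: green, black → 50; yellow ×10^4 → 500000 Ω.
R2: brown, orange, brown → 131; brown ×10 → 1310 Ω.
Series: 500000 + 1310 = 501310 Ω.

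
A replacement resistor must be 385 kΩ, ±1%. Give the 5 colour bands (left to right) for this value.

orange, grey, green, orange, brown

385000 Ω = 385 × 10^3.
3 → orange
8 → grey
5 → green
Multiplier 10^3 → orange.
±1% tolerance → brown.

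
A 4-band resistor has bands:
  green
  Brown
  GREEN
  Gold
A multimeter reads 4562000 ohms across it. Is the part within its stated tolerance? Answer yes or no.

no

Green → 5 (first significant figure)
Brown → 1 (second significant figure)
Green → ×10^5 multiplier
Gold → ±5% tolerance
51 × 100000 = 5100000 Ω
Allowed range: 4845000 Ω to 5355000 Ω.
4562000 ohms lies outside that range.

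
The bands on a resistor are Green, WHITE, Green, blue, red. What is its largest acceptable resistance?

606900000 Ω

Green → 5 (first significant figure)
White → 9 (second significant figure)
Green → 5 (third significant figure)
Blue → ×10^6 multiplier
Red → ±2% tolerance
595 × 1000000 = 595000000 Ω
Largest = 595000000 × (1 + 2/100) = 606900000 Ω.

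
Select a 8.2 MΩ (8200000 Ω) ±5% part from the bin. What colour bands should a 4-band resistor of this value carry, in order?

8200000 Ω = 82 × 10^5.
8 → grey
2 → red
Multiplier 10^5 → green.
±5% tolerance → gold.

grey, red, green, gold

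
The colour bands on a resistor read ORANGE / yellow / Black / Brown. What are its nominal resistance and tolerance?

34 Ω ±1%

Orange → 3 (first significant figure)
Yellow → 4 (second significant figure)
Black → ×1 multiplier
Brown → ±1% tolerance
34 × 1 = 34 Ω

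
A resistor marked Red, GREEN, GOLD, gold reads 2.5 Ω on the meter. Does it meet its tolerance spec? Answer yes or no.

Red → 2 (first significant figure)
Green → 5 (second significant figure)
Gold → ×0.1 multiplier
Gold → ±5% tolerance
25 × 0.1 = 2.5 Ω
Allowed range: 2.375 Ω to 2.625 Ω.
2.5 Ω lies inside that range.

yes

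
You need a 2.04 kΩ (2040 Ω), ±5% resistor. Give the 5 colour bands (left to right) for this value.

red, black, yellow, brown, gold

2040 Ω = 204 × 10^1.
2 → red
0 → black
4 → yellow
Multiplier 10^1 → brown.
±5% tolerance → gold.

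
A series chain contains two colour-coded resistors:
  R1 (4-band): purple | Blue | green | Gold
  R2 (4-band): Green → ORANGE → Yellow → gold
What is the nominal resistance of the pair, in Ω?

8130000 Ω

R1: violet, blue → 76; green ×10^5 → 7600000 Ω.
R2: green, orange → 53; yellow ×10^4 → 530000 Ω.
Series: 7600000 + 530000 = 8130000 Ω.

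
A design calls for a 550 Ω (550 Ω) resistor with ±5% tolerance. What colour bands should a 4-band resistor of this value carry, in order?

green, green, brown, gold

550 Ω = 55 × 10^1.
5 → green
5 → green
Multiplier 10^1 → brown.
±5% tolerance → gold.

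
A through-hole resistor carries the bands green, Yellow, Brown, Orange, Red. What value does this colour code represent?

541000 Ω

Green → 5 (first significant figure)
Yellow → 4 (second significant figure)
Brown → 1 (third significant figure)
Orange → ×10^3 multiplier
541 × 1000 = 541000 Ω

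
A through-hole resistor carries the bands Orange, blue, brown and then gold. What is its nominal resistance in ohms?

360 Ω

Orange → 3 (first significant figure)
Blue → 6 (second significant figure)
Brown → ×10 multiplier
36 × 10 = 360 Ω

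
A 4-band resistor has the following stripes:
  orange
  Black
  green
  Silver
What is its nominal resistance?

3000000 Ω

Orange → 3 (first significant figure)
Black → 0 (second significant figure)
Green → ×10^5 multiplier
30 × 100000 = 3000000 Ω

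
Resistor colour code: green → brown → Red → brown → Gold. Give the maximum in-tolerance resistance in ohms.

5376 Ω

Green → 5 (first significant figure)
Brown → 1 (second significant figure)
Red → 2 (third significant figure)
Brown → ×10 multiplier
Gold → ±5% tolerance
512 × 10 = 5120 Ω
Maximum = 5120 × (1 + 5/100) = 5376 Ω.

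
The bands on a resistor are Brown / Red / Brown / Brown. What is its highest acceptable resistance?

121.2 Ω

Brown → 1 (first significant figure)
Red → 2 (second significant figure)
Brown → ×10 multiplier
Brown → ±1% tolerance
12 × 10 = 120 Ω
Highest = 120 × (1 + 1/100) = 121.2 Ω.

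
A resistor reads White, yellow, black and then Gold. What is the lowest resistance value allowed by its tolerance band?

89.3 Ω

White → 9 (first significant figure)
Yellow → 4 (second significant figure)
Black → ×1 multiplier
Gold → ±5% tolerance
94 × 1 = 94 Ω
Lowest = 94 × (1 − 5/100) = 89.3 Ω.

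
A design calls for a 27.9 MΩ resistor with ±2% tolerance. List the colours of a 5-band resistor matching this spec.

red, violet, white, green, red

27900000 Ω = 279 × 10^5.
2 → red
7 → violet
9 → white
Multiplier 10^5 → green.
±2% tolerance → red.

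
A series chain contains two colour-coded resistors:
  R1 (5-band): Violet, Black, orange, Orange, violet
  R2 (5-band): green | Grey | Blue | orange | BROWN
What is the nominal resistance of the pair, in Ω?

1289000 Ω

R1: violet, black, orange → 703; orange ×10^3 → 703000 Ω.
R2: green, grey, blue → 586; orange ×10^3 → 586000 Ω.
Series: 703000 + 586000 = 1289000 Ω.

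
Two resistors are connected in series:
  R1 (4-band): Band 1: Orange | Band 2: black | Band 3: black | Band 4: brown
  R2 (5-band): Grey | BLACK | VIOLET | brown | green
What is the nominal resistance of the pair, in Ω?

R1: orange, black → 30; black ×1 → 30 Ω.
R2: grey, black, violet → 807; brown ×10 → 8070 Ω.
Series: 30 + 8070 = 8100 Ω.

8100 Ω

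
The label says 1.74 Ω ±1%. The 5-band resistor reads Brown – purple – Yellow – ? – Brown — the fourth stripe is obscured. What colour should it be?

silver

1.74 Ω = 174 × 10^-2.
The fourth band is the multiplier, 10^-2, which is silver.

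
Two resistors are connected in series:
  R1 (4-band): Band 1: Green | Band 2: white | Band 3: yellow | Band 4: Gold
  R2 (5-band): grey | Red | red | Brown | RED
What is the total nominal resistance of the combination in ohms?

598220 Ω

R1: green, white → 59; yellow ×10^4 → 590000 Ω.
R2: grey, red, red → 822; brown ×10 → 8220 Ω.
Series: 590000 + 8220 = 598220 Ω.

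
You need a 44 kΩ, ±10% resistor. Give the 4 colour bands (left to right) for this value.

44000 Ω = 44 × 10^3.
4 → yellow
4 → yellow
Multiplier 10^3 → orange.
±10% tolerance → silver.

yellow, yellow, orange, silver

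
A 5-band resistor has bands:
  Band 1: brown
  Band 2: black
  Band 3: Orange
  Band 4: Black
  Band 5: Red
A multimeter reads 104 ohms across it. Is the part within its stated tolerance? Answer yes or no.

Brown → 1 (first significant figure)
Black → 0 (second significant figure)
Orange → 3 (third significant figure)
Black → ×1 multiplier
Red → ±2% tolerance
103 × 1 = 103 Ω
Allowed range: 100.94 Ω to 105.06 Ω.
104 ohms lies inside that range.

yes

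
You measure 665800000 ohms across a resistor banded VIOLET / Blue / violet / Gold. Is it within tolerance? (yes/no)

Violet → 7 (first significant figure)
Blue → 6 (second significant figure)
Violet → ×10^7 multiplier
Gold → ±5% tolerance
76 × 10000000 = 760000000 Ω
Allowed range: 722000000 Ω to 798000000 Ω.
665800000 ohms lies outside that range.

no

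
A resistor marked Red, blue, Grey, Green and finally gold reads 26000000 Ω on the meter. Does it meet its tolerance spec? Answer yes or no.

yes

Red → 2 (first significant figure)
Blue → 6 (second significant figure)
Grey → 8 (third significant figure)
Green → ×10^5 multiplier
Gold → ±5% tolerance
268 × 100000 = 26800000 Ω
Allowed range: 25460000 Ω to 28140000 Ω.
26000000 Ω lies inside that range.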